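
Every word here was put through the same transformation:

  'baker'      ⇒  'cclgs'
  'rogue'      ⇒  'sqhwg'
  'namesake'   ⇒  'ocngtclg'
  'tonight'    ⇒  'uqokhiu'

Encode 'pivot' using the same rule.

The shift depends on letter class: consonant b→c is +1, but vowel a→c is +2. The rule splits by letter class: vowels +2, consonants +1.
For pivot: p(cons)+1=q, i(vowel)+2=k, v(cons)+1=w, o(vowel)+2=q, t(cons)+1=u.

qkwqu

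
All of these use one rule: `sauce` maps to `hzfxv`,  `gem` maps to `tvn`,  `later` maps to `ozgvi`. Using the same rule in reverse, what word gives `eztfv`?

Each pair mirrors across the alphabet (s↔h, a↔z, u↔f): positions sum to 25. Letters are reflected about the middle of the alphabet (position → 25−position): Atbash.
Decoding eztfv: e↔v, z↔a, t↔g, f↔u, v↔e.

vague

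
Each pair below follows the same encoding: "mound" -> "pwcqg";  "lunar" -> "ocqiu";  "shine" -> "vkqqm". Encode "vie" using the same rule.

The rule splits by letter class: vowels +8, consonants +3.
On vie: v(cons)+3=y, i(vowel)+8=q, e(vowel)+8=m.

yqm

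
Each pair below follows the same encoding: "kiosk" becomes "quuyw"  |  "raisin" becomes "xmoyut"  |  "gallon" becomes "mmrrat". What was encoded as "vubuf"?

pivot

Shifts by position in kiosk: pos 0: k→q (+6), pos 1: i→u (+12), pos 2: o→u (+6), pos 3: s→y (+6), pos 4: k→w (+12) — repeating every 3. A repeating key of period 3 is used — shifts +6, +12, +6 over and over.
Decoding vubuf: v−6=p, u−12=i, b−6=v, u−6=o, f−12=t.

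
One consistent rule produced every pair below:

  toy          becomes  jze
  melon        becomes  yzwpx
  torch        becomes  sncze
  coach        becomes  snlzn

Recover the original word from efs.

hut

The output letters match the input read backwards, each shifted +11: toy reversed is yot. The word is reversed, then every letter is shifted forward by 11.
Decoding efs: shift back: e−11=t, f−11=u, s−11=h → tuh; then reverse → hut.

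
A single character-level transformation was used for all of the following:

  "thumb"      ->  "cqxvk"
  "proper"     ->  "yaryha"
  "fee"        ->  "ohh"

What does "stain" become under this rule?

The rule splits by letter class: vowels +3, consonants +9.
On stain: s(cons)+9=b, t(cons)+9=c, a(vowel)+3=d, i(vowel)+3=l, n(cons)+9=w.

bcdlw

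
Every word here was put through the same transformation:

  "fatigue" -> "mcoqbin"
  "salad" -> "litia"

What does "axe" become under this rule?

The output letters match the input read backwards, each shifted +8: fatigue reversed is eugitaf. Read the word backwards and shift each letter +8.
For axe: reverse → exa; then shift: e+8=m, x+8=f, a+8=i.

mfi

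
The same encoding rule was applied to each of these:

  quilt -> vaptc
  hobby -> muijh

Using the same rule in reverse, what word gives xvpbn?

spite

In quilt: q→v is +5, u→a is +6, i→p is +7, l→t is +8 — the shift increases by 1 each position. Letter i (0-indexed) is shifted by i+5, so successive shifts are 5, 6, 7, ….
Reversing it on xvpbn: x−5=s, v−6=p, p−7=i, b−8=t, n−9=e.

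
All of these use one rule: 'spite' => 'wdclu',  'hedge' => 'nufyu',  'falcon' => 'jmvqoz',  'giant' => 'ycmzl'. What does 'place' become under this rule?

dvmqu

s(18)→w(22) and p(15)→d(3) fit y≡15x+12 (mod 26); the inverse of 15 mod 26 is 7. Treating letters as 0–25, the rule is x ↦ 15x + 12 (mod 26).
On place: p(15)→15·15+12≡3=d; l(11)→15·11+12≡21=v; a(0)→15·0+12≡12=m; c(2)→15·2+12≡16=q; e(4)→15·4+12≡20=u (all mod 26).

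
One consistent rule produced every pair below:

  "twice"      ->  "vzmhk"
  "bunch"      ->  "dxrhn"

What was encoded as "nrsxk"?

In twice: t→v is +2, w→z is +3, i→m is +4, c→h is +5 — the shift increases by 1 each position. The shift increases by 1 at each position, starting from +2: 2, 3, 4, ….
Decoding nrsxk: n−2=l, r−3=o, s−4=o, x−5=s, k−6=e.

loose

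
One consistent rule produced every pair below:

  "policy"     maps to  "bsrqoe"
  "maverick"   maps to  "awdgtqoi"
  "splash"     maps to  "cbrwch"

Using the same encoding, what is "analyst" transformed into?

This is an affine cipher: with a=0,…,z=25, each position x becomes (9x+22) mod 26.
On analyst: a(0)→9·0+22≡22=w; n(13)→9·13+22≡9=j; a(0)→9·0+22≡22=w; l(11)→9·11+22≡17=r; y(24)→9·24+22≡4=e; s(18)→9·18+22≡2=c; t(19)→9·19+22≡11=l (all mod 26).

wjwrecl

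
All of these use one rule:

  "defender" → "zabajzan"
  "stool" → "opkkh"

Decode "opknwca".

Every letter moves 22 places later in the alphabet, wrapping around z→a.
Undoing it on opknwca: o−22=s, p−22=t, k−22=o, n−22=r, w−22=a, c−22=g, a−22=e.

storage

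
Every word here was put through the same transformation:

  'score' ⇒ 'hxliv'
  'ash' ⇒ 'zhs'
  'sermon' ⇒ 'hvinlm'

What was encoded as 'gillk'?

troop

Each pair mirrors across the alphabet (s↔h, c↔x, o↔l): positions sum to 25. Letters are reflected about the middle of the alphabet (position → 25−position): Atbash.
Undoing it on gillk: g↔t, i↔r, l↔o, l↔o, k↔p.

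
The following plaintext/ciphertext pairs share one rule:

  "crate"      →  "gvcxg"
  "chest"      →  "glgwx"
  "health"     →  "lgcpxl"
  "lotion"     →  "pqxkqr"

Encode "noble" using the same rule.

rqfpg

The shift depends on letter class: consonant c→g is +4, but vowel a→c is +2. Vowels shift forward by 2 and consonants shift forward by 4.
Applying it to noble: n(cons)+4=r, o(vowel)+2=q, b(cons)+4=f, l(cons)+4=p, e(vowel)+2=g.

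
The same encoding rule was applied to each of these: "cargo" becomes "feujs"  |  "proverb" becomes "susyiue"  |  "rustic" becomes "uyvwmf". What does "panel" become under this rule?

Vowels shift forward by 4 and consonants shift forward by 3.
Applying it to panel: p(cons)+3=s, a(vowel)+4=e, n(cons)+3=q, e(vowel)+4=i, l(cons)+3=o.

seqio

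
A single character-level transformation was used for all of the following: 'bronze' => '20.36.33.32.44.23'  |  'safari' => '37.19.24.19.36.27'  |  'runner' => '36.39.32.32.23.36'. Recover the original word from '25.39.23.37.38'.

Letters become their 1-based position plus 18 (so a→19, b→20, …).
Reversing it on 25.39.23.37.38: 25→(25−18)÷1=7=g, 39→(39−18)÷1=21=u, 23→(23−18)÷1=5=e, 37→(37−18)÷1=19=s, 38→(38−18)÷1=20=t.

guest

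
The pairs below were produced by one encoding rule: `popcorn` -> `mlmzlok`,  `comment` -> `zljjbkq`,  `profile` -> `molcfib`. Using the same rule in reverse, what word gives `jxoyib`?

marble

Compare letters: p→m is +23, o→l is +23, p→m is +23 — a constant shift. This is a Caesar cipher with shift 23.
Decoding jxoyib: j−23=m, x−23=a, o−23=r, y−23=b, i−23=l, b−23=e.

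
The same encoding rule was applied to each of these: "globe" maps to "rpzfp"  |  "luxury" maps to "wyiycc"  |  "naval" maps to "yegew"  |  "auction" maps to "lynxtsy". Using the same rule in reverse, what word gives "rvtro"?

The shifts repeat in a cycle of length 2: positions 0,1,… shift by +11, +4, then the pattern repeats.
Reversing it on rvtro: r−11=g, v−4=r, t−11=i, r−4=n, o−11=d.

grind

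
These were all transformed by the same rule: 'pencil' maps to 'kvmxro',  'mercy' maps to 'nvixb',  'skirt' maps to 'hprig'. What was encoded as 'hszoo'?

Each letter is replaced by its mirror in the alphabet: a↔z, b↔y, c↔x, and so on (the Atbash cipher).
Decoding hszoo: h↔s, s↔h, z↔a, o↔l, o↔l.

shall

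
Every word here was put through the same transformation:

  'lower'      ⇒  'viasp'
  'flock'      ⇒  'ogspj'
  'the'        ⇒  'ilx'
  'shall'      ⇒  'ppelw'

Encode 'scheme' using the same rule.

iqilgw

The output letters match the input read backwards, each shifted +4: lower reversed is rewol. The word is reversed, then every letter is shifted forward by 4.
On scheme: reverse → emehcs; then shift: e+4=i, m+4=q, e+4=i, h+4=l, c+4=g, s+4=w.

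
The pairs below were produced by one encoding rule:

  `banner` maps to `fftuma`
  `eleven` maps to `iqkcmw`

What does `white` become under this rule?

In banner: b→f is +4, a→f is +5, n→t is +6, n→u is +7 — the shift increases by 1 each position. Each letter shifts forward by (position + 4), i.e. 4, 5, 6, … — the shift grows by one for each successive letter.
On white: w+4=a, h+5=m, i+6=o, t+7=a, e+8=m.

amoam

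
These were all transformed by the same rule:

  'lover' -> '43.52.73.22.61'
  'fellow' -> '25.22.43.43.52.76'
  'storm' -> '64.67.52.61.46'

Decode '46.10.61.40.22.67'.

market

Each letter becomes 3×(its alphabet position, a=1..z=26) + 7.
Undoing it on 46.10.61.40.22.67: 46→(46−7)÷3=13=m, 10→(10−7)÷3=1=a, 61→(61−7)÷3=18=r, 40→(40−7)÷3=11=k, 22→(22−7)÷3=5=e, 67→(67−7)÷3=20=t.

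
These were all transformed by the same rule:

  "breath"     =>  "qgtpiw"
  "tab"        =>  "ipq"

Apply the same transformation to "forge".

Compare letters: b→q is +15, r→g is +15, e→t is +15 — a constant shift. Each letter is shifted forward by 15 in the alphabet (a Caesar shift of +15).
Applying it to forge: f+15=u, o+15=d, r+15=g, g+15=v, e+15=t.

udgvt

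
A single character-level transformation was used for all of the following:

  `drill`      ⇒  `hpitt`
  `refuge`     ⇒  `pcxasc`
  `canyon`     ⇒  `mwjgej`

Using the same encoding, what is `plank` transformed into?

Treating letters as 0–25, the rule is x ↦ 21x + 22 (mod 26).
For plank: p(15)→21·15+22≡25=z; l(11)→21·11+22≡19=t; a(0)→21·0+22≡22=w; n(13)→21·13+22≡9=j; k(10)→21·10+22≡24=y (all mod 26).

ztwjy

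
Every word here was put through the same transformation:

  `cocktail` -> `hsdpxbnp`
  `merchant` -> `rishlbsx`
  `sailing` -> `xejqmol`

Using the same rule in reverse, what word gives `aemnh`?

valid

A repeating key of period 3 is used — shifts +5, +4, +1 over and over.
Reversing it on aemnh: a−5=v, e−4=a, m−1=l, n−5=i, h−4=d.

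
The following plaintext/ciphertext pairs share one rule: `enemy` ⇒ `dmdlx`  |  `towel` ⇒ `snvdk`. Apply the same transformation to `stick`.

rshbj

This is a Caesar cipher with shift 25.
Applying it to stick: s+25=r, t+25=s, i+25=h, c+25=b, k+25=j.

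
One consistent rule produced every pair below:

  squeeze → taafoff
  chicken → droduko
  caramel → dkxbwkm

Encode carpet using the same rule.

Shifts by position in squeeze: pos 0: s→t (+1), pos 1: q→a (+10), pos 2: u→a (+6), pos 3: e→f (+1), pos 4: e→o (+10), pos 5: z→f (+6) — repeating every 3. A repeating key of period 3 is used — shifts +1, +10, +6 over and over.
For carpet: c+1=d, a+10=k, r+6=x, p+1=q, e+10=o, t+6=z.

dkxqoz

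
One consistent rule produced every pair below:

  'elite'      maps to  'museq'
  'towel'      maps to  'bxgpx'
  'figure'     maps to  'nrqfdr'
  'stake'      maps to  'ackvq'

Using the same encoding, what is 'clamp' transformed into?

The shift increases by 1 at each position, starting from +8: 8, 9, 10, ….
For clamp: c+8=k, l+9=u, a+10=k, m+11=x, p+12=b.

kukxb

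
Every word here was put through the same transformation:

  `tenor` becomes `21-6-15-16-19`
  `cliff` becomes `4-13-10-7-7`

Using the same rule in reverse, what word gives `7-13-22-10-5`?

t is letter #20 and maps to 21: an offset of 1. Each letter is replaced by its alphabet position (a=1..z=26) + 1.
Decoding 7-13-22-10-5: 7→(7−1)÷1=6=f, 13→(13−1)÷1=12=l, 22→(22−1)÷1=21=u, 10→(10−1)÷1=9=i, 5→(5−1)÷1=4=d.

fluid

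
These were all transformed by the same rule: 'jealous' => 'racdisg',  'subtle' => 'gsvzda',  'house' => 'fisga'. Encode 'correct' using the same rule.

j(9)→r(17) and e(4)→a(0) fit y≡19x+2 (mod 26); the inverse of 19 mod 26 is 11. Each letter's alphabet position (a=0..z=25) is mapped through 19·x+2 mod 26 — an affine cipher.
On correct: c(2)→19·2+2≡14=o; o(14)→19·14+2≡8=i; r(17)→19·17+2≡13=n; r(17)→19·17+2≡13=n; e(4)→19·4+2≡0=a; c(2)→19·2+2≡14=o; t(19)→19·19+2≡25=z (all mod 26).

oinnaoz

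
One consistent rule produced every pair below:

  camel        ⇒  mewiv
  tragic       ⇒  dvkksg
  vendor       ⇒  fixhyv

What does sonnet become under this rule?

csxrox

It's a Vigenère-style cipher with numeric key [10,4]: position i shifts by key[i mod 2].
Applying it to sonnet: s+10=c, o+4=s, n+10=x, n+4=r, e+10=o, t+4=x.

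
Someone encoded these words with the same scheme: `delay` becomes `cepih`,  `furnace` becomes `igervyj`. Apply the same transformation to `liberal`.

pevifmp

The word is reversed, then every letter is shifted forward by 4.
On liberal: reverse → larebil; then shift: l+4=p, a+4=e, r+4=v, e+4=i, b+4=f, i+4=m, l+4=p.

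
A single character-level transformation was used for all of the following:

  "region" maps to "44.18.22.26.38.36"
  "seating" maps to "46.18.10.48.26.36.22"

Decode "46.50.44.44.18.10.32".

r(#18)→44 and e(#5)→18: differences scale by 2, so n = 2·pos + 8. With a=1..z=26, the number is 2·pos + 8.
Reversing it on 46.50.44.44.18.10.32: 46→(46−8)÷2=19=s, 50→(50−8)÷2=21=u, 44→(44−8)÷2=18=r, 44→(44−8)÷2=18=r, 18→(18−8)÷2=5=e, 10→(10−8)÷2=1=a, 32→(32−8)÷2=12=l.

surreal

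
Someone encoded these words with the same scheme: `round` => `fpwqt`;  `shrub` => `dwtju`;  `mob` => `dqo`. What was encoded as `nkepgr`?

The output letters match the input read backwards, each shifted +2: round reversed is dnuor. The word is reversed, then every letter is shifted forward by 2.
Reversing it on nkepgr: shift back: n−2=l, k−2=i, e−2=c, p−2=n, g−2=e, r−2=p → licnep; then reverse → pencil.

pencil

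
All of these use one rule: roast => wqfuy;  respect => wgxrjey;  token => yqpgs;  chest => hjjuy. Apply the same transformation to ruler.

Shifts by position in roast: pos 0: r→w (+5), pos 1: o→q (+2), pos 2: a→f (+5), pos 3: s→u (+2) — repeating every 2. A repeating key of period 2 is used — shifts +5, +2 over and over.
Applying it to ruler: r+5=w, u+2=w, l+5=q, e+2=g, r+5=w.

wwqgw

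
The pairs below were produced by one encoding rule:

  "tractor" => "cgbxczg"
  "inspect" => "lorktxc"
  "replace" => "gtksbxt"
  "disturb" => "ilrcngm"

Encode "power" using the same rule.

t(19)→c(2) and r(17)→g(6) fit y≡11x+1 (mod 26); the inverse of 11 mod 26 is 19. Each letter's alphabet position (a=0..z=25) is mapped through 11·x+1 mod 26 — an affine cipher.
For power: p(15)→11·15+1≡10=k; o(14)→11·14+1≡25=z; w(22)→11·22+1≡9=j; e(4)→11·4+1≡19=t; r(17)→11·17+1≡6=g (all mod 26).

kzjtg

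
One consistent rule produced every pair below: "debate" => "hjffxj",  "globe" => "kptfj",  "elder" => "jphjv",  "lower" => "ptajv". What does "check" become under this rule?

gljgo

The shift depends on letter class: consonant d→h is +4, but vowel e→j is +5. Vowels shift forward by 5 and consonants shift forward by 4.
On check: c(cons)+4=g, h(cons)+4=l, e(vowel)+5=j, c(cons)+4=g, k(cons)+4=o.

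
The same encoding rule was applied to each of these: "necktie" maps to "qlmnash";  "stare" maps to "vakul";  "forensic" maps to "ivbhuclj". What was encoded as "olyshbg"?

Shifts by position in necktie: pos 0: n→q (+3), pos 1: e→l (+7), pos 2: c→m (+10), pos 3: k→n (+3), pos 4: t→a (+7), pos 5: i→s (+10) — repeating every 3. It's a Vigenère-style cipher with numeric key [3,7,10]: position i shifts by key[i mod 3].
Decoding olyshbg: o−3=l, l−7=e, y−10=o, s−3=p, h−7=a, b−10=r, g−3=d.

leopard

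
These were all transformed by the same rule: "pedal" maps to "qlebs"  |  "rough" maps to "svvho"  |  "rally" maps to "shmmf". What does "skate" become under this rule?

trbul

Shifts by position in pedal: pos 0: p→q (+1), pos 1: e→l (+7), pos 2: d→e (+1), pos 3: a→b (+1), pos 4: l→s (+7) — repeating every 3. A repeating key of period 3 is used — shifts +1, +7, +1 over and over.
On skate: s+1=t, k+7=r, a+1=b, t+1=u, e+7=l.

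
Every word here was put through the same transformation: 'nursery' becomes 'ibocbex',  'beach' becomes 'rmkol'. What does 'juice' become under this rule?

The word is reversed, then every letter is shifted forward by 10.
Applying it to juice: reverse → eciuj; then shift: e+10=o, c+10=m, i+10=s, u+10=e, j+10=t.

omset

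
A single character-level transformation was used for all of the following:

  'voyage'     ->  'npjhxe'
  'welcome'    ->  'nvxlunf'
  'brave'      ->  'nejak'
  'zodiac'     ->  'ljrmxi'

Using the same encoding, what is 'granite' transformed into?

ncrwjap

The output letters match the input read backwards, each shifted +9: voyage reversed is egayov. The word is reversed, then every letter is shifted forward by 9.
On granite: reverse → etinarg; then shift: e+9=n, t+9=c, i+9=r, n+9=w, a+9=j, r+9=a, g+9=p.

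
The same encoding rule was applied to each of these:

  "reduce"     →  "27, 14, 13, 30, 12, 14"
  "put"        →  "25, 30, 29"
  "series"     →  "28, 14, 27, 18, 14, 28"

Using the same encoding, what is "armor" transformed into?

r is letter #18 and maps to 27: an offset of 9. Each letter is replaced by its alphabet position (a=1..z=26) + 9.
For armor: a=1→10, r=18→27, m=13→22, o=15→24, r=18→27.

10, 27, 22, 24, 27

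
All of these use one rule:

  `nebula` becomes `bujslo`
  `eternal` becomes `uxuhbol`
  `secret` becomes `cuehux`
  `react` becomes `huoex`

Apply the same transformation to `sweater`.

n(13)→b(1) and e(4)→u(20) fit y≡21x+14 (mod 26); the inverse of 21 mod 26 is 5. This is an affine cipher: with a=0,…,z=25, each position x becomes (21x+14) mod 26.
On sweater: s(18)→21·18+14≡2=c; w(22)→21·22+14≡8=i; e(4)→21·4+14≡20=u; a(0)→21·0+14≡14=o; t(19)→21·19+14≡23=x; e(4)→21·4+14≡20=u; r(17)→21·17+14≡7=h (all mod 26).

ciuoxuh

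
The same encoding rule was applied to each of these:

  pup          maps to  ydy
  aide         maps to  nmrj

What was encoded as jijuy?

The word is reversed, then every letter is shifted forward by 9.
Decoding jijuy: shift back: j−9=a, i−9=z, j−9=a, u−9=l, y−9=p → azalp; then reverse → plaza.

plaza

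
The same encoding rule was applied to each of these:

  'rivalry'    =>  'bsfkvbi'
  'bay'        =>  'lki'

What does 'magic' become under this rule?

Compare letters: r→b is +10, i→s is +10, v→f is +10 — a constant shift. Every letter moves 10 places later in the alphabet, wrapping around z→a.
Applying it to magic: m+10=w, a+10=k, g+10=q, i+10=s, c+10=m.

wkqsm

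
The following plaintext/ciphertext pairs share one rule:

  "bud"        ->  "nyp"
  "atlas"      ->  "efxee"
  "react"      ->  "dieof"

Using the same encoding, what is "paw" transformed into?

The shift depends on letter class: consonant b→n is +12, but vowel u→y is +4. Vowels shift forward by 4 and consonants shift forward by 12.
For paw: p(cons)+12=b, a(vowel)+4=e, w(cons)+12=i.

bei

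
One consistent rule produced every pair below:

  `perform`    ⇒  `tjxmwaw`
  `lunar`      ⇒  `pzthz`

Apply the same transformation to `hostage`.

In perform: p→t is +4, e→j is +5, r→x is +6, f→m is +7 — the shift increases by 1 each position. Letter i (0-indexed) is shifted by i+4, so successive shifts are 4, 5, 6, ….
For hostage: h+4=l, o+5=t, s+6=y, t+7=a, a+8=i, g+9=p, e+10=o.

ltyaipo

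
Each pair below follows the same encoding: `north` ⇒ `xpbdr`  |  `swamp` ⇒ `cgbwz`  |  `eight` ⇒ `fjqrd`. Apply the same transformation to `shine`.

crjxf

Two shifts are in play — +1 for a/e/i/o/u, +10 for every other letter.
Applying it to shine: s(cons)+10=c, h(cons)+10=r, i(vowel)+1=j, n(cons)+10=x, e(vowel)+1=f.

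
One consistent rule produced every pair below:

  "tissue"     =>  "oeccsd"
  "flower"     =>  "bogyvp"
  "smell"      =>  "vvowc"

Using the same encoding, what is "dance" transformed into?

omxkn

Read the word backwards and shift each letter +10.
Applying it to dance: reverse → ecnad; then shift: e+10=o, c+10=m, n+10=x, a+10=k, d+10=n.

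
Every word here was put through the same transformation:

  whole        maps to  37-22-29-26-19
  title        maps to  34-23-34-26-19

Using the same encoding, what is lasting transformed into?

Each letter is replaced by its alphabet position (a=1..z=26) + 14.
Applying it to lasting: l=12→26, a=1→15, s=19→33, t=20→34, i=9→23, n=14→28, g=7→21.

26-15-33-34-23-28-21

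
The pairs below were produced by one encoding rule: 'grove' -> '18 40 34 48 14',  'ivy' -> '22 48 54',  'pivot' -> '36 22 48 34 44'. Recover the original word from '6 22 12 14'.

aide

g(#7)→18 and r(#18)→40: differences scale by 2, so n = 2·pos + 4. Each letter becomes 2×(its alphabet position, a=1..z=26) + 4.
Undoing it on 6 22 12 14: 6→(6−4)÷2=1=a, 22→(22−4)÷2=9=i, 12→(12−4)÷2=4=d, 14→(14−4)÷2=5=e.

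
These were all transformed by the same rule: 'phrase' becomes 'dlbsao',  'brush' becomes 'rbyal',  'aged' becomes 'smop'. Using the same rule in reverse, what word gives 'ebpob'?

p(15)→d(3) and h(7)→l(11) fit y≡25x+18 (mod 26); the inverse of 25 mod 26 is 25. This is an affine cipher: with a=0,…,z=25, each position x becomes (25x+18) mod 26.
Undoing it on ebpob: e(4)→25·(4−18)≡14=o; b(1)→25·(1−18)≡17=r; p(15)→25·(15−18)≡3=d; o(14)→25·(14−18)≡4=e; b(1)→25·(1−18)≡17=r (all mod 26).

order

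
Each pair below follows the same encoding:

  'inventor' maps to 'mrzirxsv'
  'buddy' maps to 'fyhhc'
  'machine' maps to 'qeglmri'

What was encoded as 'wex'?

This is a Caesar cipher with shift 4.
Undoing it on wex: w−4=s, e−4=a, x−4=t.

sat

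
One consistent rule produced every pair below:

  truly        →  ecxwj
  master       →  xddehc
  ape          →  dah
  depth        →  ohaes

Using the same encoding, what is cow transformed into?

nrh

The rule splits by letter class: vowels +3, consonants +11.
For cow: c(cons)+11=n, o(vowel)+3=r, w(cons)+11=h.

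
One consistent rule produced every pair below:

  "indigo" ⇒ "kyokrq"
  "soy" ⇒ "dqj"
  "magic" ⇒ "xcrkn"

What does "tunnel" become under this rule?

The shift depends on letter class: consonant n→y is +11, but vowel i→k is +2. Vowels shift forward by 2 and consonants shift forward by 11.
On tunnel: t(cons)+11=e, u(vowel)+2=w, n(cons)+11=y, n(cons)+11=y, e(vowel)+2=g, l(cons)+11=w.

ewyygw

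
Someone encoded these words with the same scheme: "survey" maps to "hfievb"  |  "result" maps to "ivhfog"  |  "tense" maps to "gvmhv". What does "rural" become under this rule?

Each pair mirrors across the alphabet (s↔h, u↔f, r↔i): positions sum to 25. This is the alphabet-reversal cipher (Atbash): a becomes z, b becomes y, etc.
Applying it to rural: r↔i, u↔f, r↔i, a↔z, l↔o.

ifizo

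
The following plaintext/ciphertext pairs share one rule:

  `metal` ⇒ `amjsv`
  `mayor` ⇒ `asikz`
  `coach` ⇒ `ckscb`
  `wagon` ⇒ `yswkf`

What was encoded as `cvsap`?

m(12)→a(0) and e(4)→m(12) fit y≡5x+18 (mod 26); the inverse of 5 mod 26 is 21. This is an affine cipher: with a=0,…,z=25, each position x becomes (5x+18) mod 26.
Undoing it on cvsap: c(2)→21·(2−18)≡2=c; v(21)→21·(21−18)≡11=l; s(18)→21·(18−18)≡0=a; a(0)→21·(0−18)≡12=m; p(15)→21·(15−18)≡15=p (all mod 26).

clamp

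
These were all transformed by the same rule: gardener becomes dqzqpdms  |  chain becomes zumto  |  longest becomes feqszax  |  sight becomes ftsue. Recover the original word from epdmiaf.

The word is reversed, then every letter is shifted forward by 12.
Undoing it on epdmiaf: shift back: e−12=s, p−12=d, d−12=r, m−12=a, i−12=w, a−12=o, f−12=t → sdrawot; then reverse → towards.

towards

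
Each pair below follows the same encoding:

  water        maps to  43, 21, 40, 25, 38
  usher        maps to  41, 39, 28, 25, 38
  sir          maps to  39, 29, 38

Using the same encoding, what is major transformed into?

33, 21, 30, 35, 38

w is letter #23 and maps to 43: an offset of 20. Each letter is replaced by its alphabet position (a=1..z=26) + 20.
Applying it to major: m=13→33, a=1→21, j=10→30, o=15→35, r=18→38.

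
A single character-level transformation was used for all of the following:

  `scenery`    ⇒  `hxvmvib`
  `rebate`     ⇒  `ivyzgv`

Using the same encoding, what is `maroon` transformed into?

nzillm

Each pair mirrors across the alphabet (s↔h, c↔x, e↔v): positions sum to 25. Letters are reflected about the middle of the alphabet (position → 25−position): Atbash.
Applying it to maroon: m↔n, a↔z, r↔i, o↔l, o↔l, n↔m.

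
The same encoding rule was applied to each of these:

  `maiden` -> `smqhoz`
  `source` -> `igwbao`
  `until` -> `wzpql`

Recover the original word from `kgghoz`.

wooden

This is an affine cipher: with a=0,…,z=25, each position x becomes (7x+12) mod 26.
Reversing it on kgghoz: k(10)→15·(10−12)≡22=w; g(6)→15·(6−12)≡14=o; g(6)→15·(6−12)≡14=o; h(7)→15·(7−12)≡3=d; o(14)→15·(14−12)≡4=e; z(25)→15·(25−12)≡13=n (all mod 26).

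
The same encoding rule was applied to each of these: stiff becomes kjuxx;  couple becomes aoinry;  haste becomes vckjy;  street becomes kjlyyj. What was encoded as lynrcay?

s(18)→k(10) and t(19)→j(9) fit y≡25x+2 (mod 26); the inverse of 25 mod 26 is 25. Treating letters as 0–25, the rule is x ↦ 25x + 2 (mod 26).
Decoding lynrcay: l(11)→25·(11−2)≡17=r; y(24)→25·(24−2)≡4=e; n(13)→25·(13−2)≡15=p; r(17)→25·(17−2)≡11=l; c(2)→25·(2−2)≡0=a; a(0)→25·(0−2)≡2=c; y(24)→25·(24−2)≡4=e (all mod 26).

replace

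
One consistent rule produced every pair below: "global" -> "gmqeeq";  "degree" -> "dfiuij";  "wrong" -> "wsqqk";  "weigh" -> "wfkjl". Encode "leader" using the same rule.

lfcgiw

In global: g→g is +0, l→m is +1, o→q is +2, b→e is +3 — the shift increases by 1 each position. Each letter shifts forward by its position index (0, 1, 2, …) — the shift grows by one for each successive letter.
Applying it to leader: l+0=l, e+1=f, a+2=c, d+3=g, e+4=i, r+5=w.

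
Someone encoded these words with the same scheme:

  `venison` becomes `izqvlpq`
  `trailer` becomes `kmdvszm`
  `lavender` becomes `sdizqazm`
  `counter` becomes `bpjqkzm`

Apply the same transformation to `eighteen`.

zvxwkzzq

v(21)→i(8) and e(4)→z(25) fit y≡25x+3 (mod 26); the inverse of 25 mod 26 is 25. Each letter's alphabet position (a=0..z=25) is mapped through 25·x+3 mod 26 — an affine cipher.
Applying it to eighteen: e(4)→25·4+3≡25=z; i(8)→25·8+3≡21=v; g(6)→25·6+3≡23=x; h(7)→25·7+3≡22=w; t(19)→25·19+3≡10=k; e(4)→25·4+3≡25=z; e(4)→25·4+3≡25=z; n(13)→25·13+3≡16=q (all mod 26).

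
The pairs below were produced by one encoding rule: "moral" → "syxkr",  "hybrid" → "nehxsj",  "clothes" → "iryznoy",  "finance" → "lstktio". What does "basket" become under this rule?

The shift depends on letter class: consonant m→s is +6, but vowel o→y is +10. Vowels shift forward by 10 and consonants shift forward by 6.
Applying it to basket: b(cons)+6=h, a(vowel)+10=k, s(cons)+6=y, k(cons)+6=q, e(vowel)+10=o, t(cons)+6=z.

hkyqoz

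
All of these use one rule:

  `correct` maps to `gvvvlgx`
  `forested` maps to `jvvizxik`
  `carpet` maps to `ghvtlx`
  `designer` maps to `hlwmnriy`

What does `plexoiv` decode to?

leather

Shifts by position in correct: pos 0: c→g (+4), pos 1: o→v (+7), pos 2: r→v (+4), pos 3: r→v (+4), pos 4: e→l (+7), pos 5: c→g (+4) — repeating every 3. The shifts repeat in a cycle of length 3: positions 0,1,… shift by +4, +7, +4, then the pattern repeats.
Decoding plexoiv: p−4=l, l−7=e, e−4=a, x−4=t, o−7=h, i−4=e, v−4=r.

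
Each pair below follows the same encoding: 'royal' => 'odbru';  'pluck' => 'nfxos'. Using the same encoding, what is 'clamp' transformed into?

The word is reversed, then every letter is shifted forward by 3.
On clamp: reverse → pmalc; then shift: p+3=s, m+3=p, a+3=d, l+3=o, c+3=f.

spdof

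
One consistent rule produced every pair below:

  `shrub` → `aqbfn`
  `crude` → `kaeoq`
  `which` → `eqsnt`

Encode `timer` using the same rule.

brwpd

In shrub: s→a is +8, h→q is +9, r→b is +10, u→f is +11 — the shift increases by 1 each position. Letter i (0-indexed) is shifted by i+8, so successive shifts are 8, 9, 10, ….
On timer: t+8=b, i+9=r, m+10=w, e+11=p, r+12=d.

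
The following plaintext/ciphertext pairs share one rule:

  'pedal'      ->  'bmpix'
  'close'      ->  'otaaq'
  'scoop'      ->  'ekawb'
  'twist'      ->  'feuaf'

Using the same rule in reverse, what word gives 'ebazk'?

story

Shifts by position in pedal: pos 0: p→b (+12), pos 1: e→m (+8), pos 2: d→p (+12), pos 3: a→i (+8) — repeating every 2. It's a Vigenère-style cipher with numeric key [12,8]: position i shifts by key[i mod 2].
Reversing it on ebazk: e−12=s, b−8=t, a−12=o, z−8=r, k−12=y.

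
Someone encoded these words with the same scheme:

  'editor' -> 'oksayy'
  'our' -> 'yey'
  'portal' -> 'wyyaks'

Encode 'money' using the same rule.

The rule splits by letter class: vowels +10, consonants +7.
Applying it to money: m(cons)+7=t, o(vowel)+10=y, n(cons)+7=u, e(vowel)+10=o, y(cons)+7=f.

tyuof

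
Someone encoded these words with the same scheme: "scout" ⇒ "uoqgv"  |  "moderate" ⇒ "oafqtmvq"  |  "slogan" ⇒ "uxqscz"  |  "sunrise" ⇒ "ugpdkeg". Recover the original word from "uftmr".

strap

Shifts by position in scout: pos 0: s→u (+2), pos 1: c→o (+12), pos 2: o→q (+2), pos 3: u→g (+12) — repeating every 2. A repeating key of period 2 is used — shifts +2, +12 over and over.
Decoding uftmr: u−2=s, f−12=t, t−2=r, m−12=a, r−2=p.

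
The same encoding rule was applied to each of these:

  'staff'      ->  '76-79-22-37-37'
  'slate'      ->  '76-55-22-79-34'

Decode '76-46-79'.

The formula is n = 3×(alphabet index, a=1) + 19.
Undoing it on 76-46-79: 76→(76−19)÷3=19=s, 46→(46−19)÷3=9=i, 79→(79−19)÷3=20=t.

sit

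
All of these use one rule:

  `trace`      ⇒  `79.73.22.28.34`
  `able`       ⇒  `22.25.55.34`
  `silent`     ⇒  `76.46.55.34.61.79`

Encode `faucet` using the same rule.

37.22.82.28.34.79

t(#20)→79 and r(#18)→73: differences scale by 3, so n = 3·pos + 19. The formula is n = 3×(alphabet index, a=1) + 19.
Applying it to faucet: f=6→37, a=1→22, u=21→82, c=3→28, e=5→34, t=20→79.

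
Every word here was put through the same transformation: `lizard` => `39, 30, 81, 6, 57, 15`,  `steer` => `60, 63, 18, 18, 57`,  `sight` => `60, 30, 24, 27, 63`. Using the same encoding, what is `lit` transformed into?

l(#12)→39 and i(#9)→30: differences scale by 3, so n = 3·pos + 3. With a=1..z=26, the number is 3·pos + 3.
For lit: l=12→39, i=9→30, t=20→63.

39, 30, 63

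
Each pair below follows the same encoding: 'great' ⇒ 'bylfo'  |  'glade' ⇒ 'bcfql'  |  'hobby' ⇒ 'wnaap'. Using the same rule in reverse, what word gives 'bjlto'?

g(6)→b(1) and r(17)→y(24) fit y≡21x+5 (mod 26); the inverse of 21 mod 26 is 5. Treating letters as 0–25, the rule is x ↦ 21x + 5 (mod 26).
Decoding bjlto: b(1)→5·(1−5)≡6=g; j(9)→5·(9−5)≡20=u; l(11)→5·(11−5)≡4=e; t(19)→5·(19−5)≡18=s; o(14)→5·(14−5)≡19=t (all mod 26).

guest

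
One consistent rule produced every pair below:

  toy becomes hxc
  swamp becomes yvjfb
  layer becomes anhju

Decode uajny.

pearl

The output letters match the input read backwards, each shifted +9: toy reversed is yot. Read the word backwards and shift each letter +9.
Reversing it on uajny: shift back: u−9=l, a−9=r, j−9=a, n−9=e, y−9=p → lraep; then reverse → pearl.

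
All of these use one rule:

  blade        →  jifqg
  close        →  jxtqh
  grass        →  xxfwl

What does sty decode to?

ton

The output letters match the input read backwards, each shifted +5: blade reversed is edalb. Two steps: reverse the string, then apply a Caesar shift of +5.
Reversing it on sty: shift back: s−5=n, t−5=o, y−5=t → not; then reverse → ton.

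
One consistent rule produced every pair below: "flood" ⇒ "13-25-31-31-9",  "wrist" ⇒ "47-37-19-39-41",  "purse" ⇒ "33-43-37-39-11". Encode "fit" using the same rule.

13-19-41

f(#6)→13 and l(#12)→25: differences scale by 2, so n = 2·pos + 1. With a=1..z=26, the number is 2·pos + 1.
For fit: f=6→13, i=9→19, t=20→41.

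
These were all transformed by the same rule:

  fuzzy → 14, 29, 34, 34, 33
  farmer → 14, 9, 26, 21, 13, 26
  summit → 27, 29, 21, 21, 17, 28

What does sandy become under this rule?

27, 9, 22, 12, 33

Letters become their 1-based position plus 8 (so a→9, b→10, …).
On sandy: s=19→27, a=1→9, n=14→22, d=4→12, y=25→33.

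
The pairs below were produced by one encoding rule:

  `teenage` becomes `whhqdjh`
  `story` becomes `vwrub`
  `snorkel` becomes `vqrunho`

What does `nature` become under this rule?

Every letter moves 3 places later in the alphabet, wrapping around z→a.
On nature: n+3=q, a+3=d, t+3=w, u+3=x, r+3=u, e+3=h.

qdwxuh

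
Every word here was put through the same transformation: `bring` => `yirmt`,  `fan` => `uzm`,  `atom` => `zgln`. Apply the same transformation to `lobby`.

olyyb

Each pair mirrors across the alphabet (b↔y, r↔i, i↔r): positions sum to 25. This is the alphabet-reversal cipher (Atbash): a becomes z, b becomes y, etc.
For lobby: l↔o, o↔l, b↔y, b↔y, y↔b.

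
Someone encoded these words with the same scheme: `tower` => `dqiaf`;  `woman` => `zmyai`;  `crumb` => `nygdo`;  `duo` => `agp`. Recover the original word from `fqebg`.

upset

The output letters match the input read backwards, each shifted +12: tower reversed is rewot. Read the word backwards and shift each letter +12.
Undoing it on fqebg: shift back: f−12=t, q−12=e, e−12=s, b−12=p, g−12=u → tespu; then reverse → upset.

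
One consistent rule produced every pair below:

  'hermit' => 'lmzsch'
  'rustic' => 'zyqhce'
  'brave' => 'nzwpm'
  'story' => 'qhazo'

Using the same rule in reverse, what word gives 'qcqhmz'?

h(7)→l(11) and e(4)→m(12) fit y≡17x+22 (mod 26); the inverse of 17 mod 26 is 23. This is an affine cipher: with a=0,…,z=25, each position x becomes (17x+22) mod 26.
Decoding qcqhmz: q(16)→23·(16−22)≡18=s; c(2)→23·(2−22)≡8=i; q(16)→23·(16−22)≡18=s; h(7)→23·(7−22)≡19=t; m(12)→23·(12−22)≡4=e; z(25)→23·(25−22)≡17=r (all mod 26).

sister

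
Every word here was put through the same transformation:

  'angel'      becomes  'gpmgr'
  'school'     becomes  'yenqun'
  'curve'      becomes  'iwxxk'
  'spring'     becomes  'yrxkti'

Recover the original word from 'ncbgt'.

haven

Shifts by position in angel: pos 0: a→g (+6), pos 1: n→p (+2), pos 2: g→m (+6), pos 3: e→g (+2) — repeating every 2. A repeating key of period 2 is used — shifts +6, +2 over and over.
Decoding ncbgt: n−6=h, c−2=a, b−6=v, g−2=e, t−6=n.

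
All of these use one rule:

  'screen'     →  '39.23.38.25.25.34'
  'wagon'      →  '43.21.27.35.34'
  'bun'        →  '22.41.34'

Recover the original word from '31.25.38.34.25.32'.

s is letter #19 and maps to 39: an offset of 20. The number is (letter's place in the alphabet, a=1) + 20.
Decoding 31.25.38.34.25.32: 31→(31−20)÷1=11=k, 25→(25−20)÷1=5=e, 38→(38−20)÷1=18=r, 34→(34−20)÷1=14=n, 25→(25−20)÷1=5=e, 32→(32−20)÷1=12=l.

kernel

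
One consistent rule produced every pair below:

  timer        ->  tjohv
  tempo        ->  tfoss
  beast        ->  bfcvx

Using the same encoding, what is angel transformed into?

aoihp

In timer: t→t is +0, i→j is +1, m→o is +2, e→h is +3 — the shift increases by 1 each position. Each letter shifts forward by its position index (0, 1, 2, …) — the shift grows by one for each successive letter.
Applying it to angel: a+0=a, n+1=o, g+2=i, e+3=h, l+4=p.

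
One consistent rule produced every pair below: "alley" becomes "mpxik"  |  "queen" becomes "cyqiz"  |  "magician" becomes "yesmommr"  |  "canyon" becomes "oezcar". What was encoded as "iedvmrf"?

warrant

Shifts by position in alley: pos 0: a→m (+12), pos 1: l→p (+4), pos 2: l→x (+12), pos 3: e→i (+4) — repeating every 2. A repeating key of period 2 is used — shifts +12, +4 over and over.
Decoding iedvmrf: i−12=w, e−4=a, d−12=r, v−4=r, m−12=a, r−4=n, f−12=t.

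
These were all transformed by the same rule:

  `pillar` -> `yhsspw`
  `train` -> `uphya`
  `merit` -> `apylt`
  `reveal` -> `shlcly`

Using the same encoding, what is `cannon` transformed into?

uvuuhj

The output letters match the input read backwards, each shifted +7: pillar reversed is rallip. The word is reversed, then every letter is shifted forward by 7.
On cannon: reverse → nonnac; then shift: n+7=u, o+7=v, n+7=u, n+7=u, a+7=h, c+7=j.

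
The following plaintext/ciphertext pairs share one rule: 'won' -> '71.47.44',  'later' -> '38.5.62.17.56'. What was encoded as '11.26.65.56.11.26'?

church

w(#23)→71 and o(#15)→47: differences scale by 3, so n = 3·pos + 2. The formula is n = 3×(alphabet index, a=1) + 2.
Undoing it on 11.26.65.56.11.26: 11→(11−2)÷3=3=c, 26→(26−2)÷3=8=h, 65→(65−2)÷3=21=u, 56→(56−2)÷3=18=r, 11→(11−2)÷3=3=c, 26→(26−2)÷3=8=h.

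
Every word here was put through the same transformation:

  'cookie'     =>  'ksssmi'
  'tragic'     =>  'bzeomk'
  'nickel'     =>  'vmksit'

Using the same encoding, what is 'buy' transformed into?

jyg

The shift depends on letter class: consonant c→k is +8, but vowel o→s is +4. Vowels shift forward by 4 and consonants shift forward by 8.
On buy: b(cons)+8=j, u(vowel)+4=y, y(cons)+8=g.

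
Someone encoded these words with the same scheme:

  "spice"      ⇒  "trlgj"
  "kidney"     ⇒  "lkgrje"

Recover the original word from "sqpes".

In spice: s→t is +1, p→r is +2, i→l is +3, c→g is +4 — the shift increases by 1 each position. Each letter shifts forward by (position + 1), i.e. 1, 2, 3, … — the shift grows by one for each successive letter.
Undoing it on sqpes: s−1=r, q−2=o, p−3=m, e−4=a, s−5=n.

roman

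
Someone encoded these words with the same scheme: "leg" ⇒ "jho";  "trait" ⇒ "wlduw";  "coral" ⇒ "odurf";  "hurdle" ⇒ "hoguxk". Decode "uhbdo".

The output letters match the input read backwards, each shifted +3: leg reversed is gel. The word is reversed, then every letter is shifted forward by 3.
Decoding uhbdo: shift back: u−3=r, h−3=e, b−3=y, d−3=a, o−3=l → reyal; then reverse → layer.

layer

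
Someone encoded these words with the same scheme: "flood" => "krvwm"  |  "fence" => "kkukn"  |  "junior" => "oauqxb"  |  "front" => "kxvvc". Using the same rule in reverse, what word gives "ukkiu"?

Letter i (0-indexed) is shifted by i+5, so successive shifts are 5, 6, 7, ….
Decoding ukkiu: u−5=p, k−6=e, k−7=d, i−8=a, u−9=l.

pedal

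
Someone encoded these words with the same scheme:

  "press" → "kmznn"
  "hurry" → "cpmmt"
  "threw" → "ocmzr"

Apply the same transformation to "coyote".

xjtjoz

Compare letters: p→k is +21, r→m is +21, e→z is +21 — a constant shift. It's a constant shift of +21 (ROT21).
On coyote: c+21=x, o+21=j, y+21=t, o+21=j, t+21=o, e+21=z.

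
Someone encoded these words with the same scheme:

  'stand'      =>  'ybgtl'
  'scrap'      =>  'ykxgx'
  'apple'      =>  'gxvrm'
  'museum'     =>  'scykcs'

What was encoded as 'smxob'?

merit

A repeating key of period 3 is used — shifts +6, +8, +6 over and over.
Reversing it on smxob: s−6=m, m−8=e, x−6=r, o−6=i, b−8=t.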